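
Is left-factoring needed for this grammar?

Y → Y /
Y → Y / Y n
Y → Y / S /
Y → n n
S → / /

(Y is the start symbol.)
Left-factoring is needed when two productions for the same non-terminal
share a common prefix on the right-hand side.

Productions for Y:
  Y → Y /
  Y → Y / Y n
  Y → Y / S /
  Y → n n

Found common prefix 'Y /' in productions for Y

Answer: Yes, Y has productions with common prefix 'Y /'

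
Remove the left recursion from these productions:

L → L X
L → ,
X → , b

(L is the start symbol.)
L is directly left-recursive. The standard transformation for
  A → A α₁ | ... | A α_m | β₁ | ... | β_n
is
  A  → β₁ A' | ... | β_n A'
  A' → α₁ A' | ... | α_m A' | ε

L → , becomes L → , L'
L → L X becomes L' → X L'
Add L' → ε

Productions for other non-terminals are unchanged:
  X → , b

Resulting grammar:
L → , L'
L' → X L'
L' → ε
X → , b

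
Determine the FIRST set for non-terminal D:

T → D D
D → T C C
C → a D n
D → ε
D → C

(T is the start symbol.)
FIRST sets of the other non-terminals involved (by the same procedure, iterated to a fixed point):
  FIRST(T) = { 'a', ε }
  FIRST(C) = { 'a' }

From D → T C C:
  - T is a non-terminal: add FIRST(T) \ {ε} = { 'a' }
    T is nullable, so continue to the next symbol
  - C is a non-terminal: add FIRST(C) \ {ε} = { 'a' }
    C is not nullable, so stop
From D → ε:
  - ε-production, so ε ∈ FIRST(D)
From D → C:
  - C is a non-terminal: add FIRST(C) \ {ε} = { 'a' }
    C is not nullable, so stop

Collecting: FIRST(D) = { 'a', ε }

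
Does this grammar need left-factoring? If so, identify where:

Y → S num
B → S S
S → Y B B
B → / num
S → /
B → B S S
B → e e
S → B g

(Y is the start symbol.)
No, left-factoring is not needed

Left-factoring is needed when two productions for the same non-terminal
share a common prefix on the right-hand side.

Productions for B:
  B → S S
  B → / num
  B → B S S
  B → e e
Productions for S:
  S → Y B B
  S → /
  S → B g

No common prefixes found.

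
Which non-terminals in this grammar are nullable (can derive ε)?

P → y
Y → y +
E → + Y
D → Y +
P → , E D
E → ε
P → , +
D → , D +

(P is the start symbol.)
ε-productions: E → ε
So E is immediately nullable.
No further non-terminal can be added: every production for the remaining non-terminals contains a terminal or a non-nullable non-terminal.
Nullable = { 'E' }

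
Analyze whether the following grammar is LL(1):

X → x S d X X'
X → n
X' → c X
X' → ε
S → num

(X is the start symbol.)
No. Predict set conflict for X': { 'c' }

A grammar is LL(1) if for each non-terminal N with multiple productions, the predict sets of those productions are pairwise disjoint, where PREDICT(N → α) = (FIRST(α) \ {ε}) ∪ (FOLLOW(N) if α ⇒* ε).

Relevant sets:
  FOLLOW(X') = { $, 'c' }

For X:
  PREDICT(X → x S d X X') = { 'x' }
  PREDICT(X → n) = { 'n' }
For X':
  PREDICT(X' → c X) = { 'c' }
  PREDICT(X' → ε) = { $, 'c' }
S has a single production, so nothing to check there.

Conflict found: Predict set conflict for X': { 'c' }
The grammar is NOT LL(1).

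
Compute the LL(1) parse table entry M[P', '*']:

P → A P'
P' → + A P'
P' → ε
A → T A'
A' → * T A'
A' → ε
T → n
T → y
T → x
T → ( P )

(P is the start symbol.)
Empty (error entry)

To find M[P', '*'], we find productions for P' where '*' is in the predict set (PREDICT(N → α) = (FIRST(α) \ {ε}) ∪ (FOLLOW(N) if α ⇒* ε)).

Relevant sets:
  FOLLOW(P') = { $, ')' }

P' → + A P': PREDICT = { '+' }
P' → ε: PREDICT = { $, ')' }

M[P', '*'] is empty (no production applies)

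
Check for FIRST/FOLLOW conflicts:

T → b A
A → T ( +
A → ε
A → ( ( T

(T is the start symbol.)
Yes. A → '(' '(' T with FOLLOW(A) on { '(' }

A FIRST/FOLLOW conflict occurs when a non-terminal N has a nullable alternative N → β (β ⇒* ε) and another alternative N → α with FIRST(α) ∩ FOLLOW(N) ≠ ∅: on such a lookahead the parser cannot decide between expanding α and letting N vanish via β.

Nullable non-terminals: A.
FIRST sets used below: FIRST(T) = { 'b' }

A: nullable alternative(s) A → ε; FOLLOW(A) = { $, '(' }
  A → T ( +: FIRST \ {ε} = { 'b' } — disjoint from FOLLOW(A)
  A → ε: FIRST \ {ε} = { } — this is the only nullable alternative, skip
  A → ( ( T: FIRST \ {ε} = { '(' } — overlaps FOLLOW(A) on { '(' }: CONFLICT

T has no nullable alternative, so no FIRST/FOLLOW check is needed there.

So the grammar has 1 FIRST/FOLLOW conflict (marked CONFLICT above).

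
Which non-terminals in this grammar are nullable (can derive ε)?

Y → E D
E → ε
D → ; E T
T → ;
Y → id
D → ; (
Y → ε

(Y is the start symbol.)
A non-terminal is nullable if it can derive ε (the empty string): either it has an ε-production, or it has a production whose right-hand side consists entirely of nullable non-terminals.

ε-productions: E → ε, Y → ε
So E, Y are immediately nullable.
No further non-terminal can be added: every production for the remaining non-terminals contains a terminal or a non-nullable non-terminal.
Nullable = { 'E', 'Y' }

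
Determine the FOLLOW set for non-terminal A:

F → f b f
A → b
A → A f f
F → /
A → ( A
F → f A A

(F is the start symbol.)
In A → A f f: A is followed by f f, add FIRST(f f) \ {ε} = { 'f' }
In A → ( A: A is at the end; this adds FOLLOW(A) to itself — nothing new
In F → f A A: A is followed by A, add FIRST(A) \ {ε} = { '(', 'b' }
In F → f A A: A is at the end, add FOLLOW(F)

The FOLLOW sets referred to above (computed the same way, to a fixed point):
  FOLLOW(F) = { $ }

Taking the union: FOLLOW(A) = { $, '(', 'b', 'f' }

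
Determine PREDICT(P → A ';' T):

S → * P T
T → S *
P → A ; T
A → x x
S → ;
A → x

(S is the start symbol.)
PREDICT(P → A ';' T) = (FIRST(RHS) \ {ε}) ∪ (FOLLOW(P) if ε ∈ FIRST(RHS), i.e. RHS ⇒* ε)
FIRST(A) = { 'x' }
FIRST(A ';' T) = { 'x' }
ε ∉ FIRST(A ';' T), so FOLLOW(P) is not added.
PREDICT(P → A ';' T) = { 'x' }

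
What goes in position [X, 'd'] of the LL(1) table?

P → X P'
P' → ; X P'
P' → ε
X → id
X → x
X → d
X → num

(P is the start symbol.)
To find M[X, 'd'], we find productions for X where 'd' is in the predict set (PREDICT(N → α) = (FIRST(α) \ {ε}) ∪ (FOLLOW(N) if α ⇒* ε)).

X → id: PREDICT = { 'id' }
X → x: PREDICT = { 'x' }
X → d: PREDICT = { 'd' }
  'd' is in predict set, so this production goes in M[X, 'd']
X → num: PREDICT = { 'num' }

M[X, 'd'] = X → d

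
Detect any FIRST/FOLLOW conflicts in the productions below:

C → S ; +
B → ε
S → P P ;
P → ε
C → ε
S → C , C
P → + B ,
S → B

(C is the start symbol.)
Yes. C → S ';' '+' with FOLLOW(C) on { ',', ';' }; S → P P ';' with FOLLOW(S) on { ';' }; S → C ',' C with FOLLOW(S) on { ';' }; P → '+' B ',' with FOLLOW(P) on { '+' }

Nullable non-terminals: B, C, P, S.
FIRST sets used below: FIRST(S) = { '+', ',', ';', ε }, FIRST(P) = { '+', ε }, FIRST(C) = { '+', ',', ';', ε }, FIRST(B) = { ε }
B has a nullable alternative but only one production, so nothing to check.

C: nullable alternative(s) C → ε; FOLLOW(C) = { $, ',', ';' }
  C → S ; +: FIRST \ {ε} = { '+', ',', ';' } — overlaps FOLLOW(C) on { ',', ';' }: CONFLICT
  C → ε: FIRST \ {ε} = { } — this is the only nullable alternative, skip

P: nullable alternative(s) P → ε; FOLLOW(P) = { '+', ';' }
  P → ε: FIRST \ {ε} = { } — this is the only nullable alternative, skip
  P → + B ,: FIRST \ {ε} = { '+' } — overlaps FOLLOW(P) on { '+' }: CONFLICT

S: nullable alternative(s) S → B; FOLLOW(S) = { ';' }
  S → P P ;: FIRST \ {ε} = { '+', ';' } — overlaps FOLLOW(S) on { ';' }: CONFLICT
  S → C , C: FIRST \ {ε} = { '+', ',', ';' } — overlaps FOLLOW(S) on { ';' }: CONFLICT
  S → B: FIRST \ {ε} = { } — this is the only nullable alternative, skip

So the grammar has 4 FIRST/FOLLOW conflicts (marked CONFLICT above).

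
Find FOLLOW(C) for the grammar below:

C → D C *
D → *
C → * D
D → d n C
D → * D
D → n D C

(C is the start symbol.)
{ $, '*', 'd', 'n' }

C is the start symbol, so $ ∈ FOLLOW(C).
In C → D C *: C is followed by '*', add FIRST('*') \ {ε} = { '*' }
In D → d n C: C is at the end, add FOLLOW(D)
In D → n D C: C is at the end, add FOLLOW(D)

The FOLLOW sets referred to above (computed the same way, to a fixed point):
  FOLLOW(D) = { $, '*', 'd', 'n' }

Taking the union: FOLLOW(C) = { $, '*', 'd', 'n' }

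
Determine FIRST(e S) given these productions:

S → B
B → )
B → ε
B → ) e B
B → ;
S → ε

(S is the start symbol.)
To compute FIRST(e S), process the symbols left to right:
Symbol e is a terminal. Add 'e' and stop.
FIRST(e S) = { 'e' }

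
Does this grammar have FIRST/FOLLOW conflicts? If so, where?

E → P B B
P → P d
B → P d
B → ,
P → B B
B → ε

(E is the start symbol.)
A FIRST/FOLLOW conflict occurs when a non-terminal N has a nullable alternative N → β (β ⇒* ε) and another alternative N → α with FIRST(α) ∩ FOLLOW(N) ≠ ∅: on such a lookahead the parser cannot decide between expanding α and letting N vanish via β.

Nullable non-terminals: B, E, P.
FIRST sets used below: FIRST(P) = { ',', 'd', ε }, FIRST(B) = { ',', 'd', ε }

B: nullable alternative(s) B → ε; FOLLOW(B) = { $, ',', 'd' }
  B → P d: FIRST \ {ε} = { ',', 'd' } — overlaps FOLLOW(B) on { ',', 'd' }: CONFLICT
  B → ,: FIRST \ {ε} = { ',' } — overlaps FOLLOW(B) on { ',' }: CONFLICT
  B → ε: FIRST \ {ε} = { } — this is the only nullable alternative, skip
E has a nullable alternative but only one production, so nothing to check.

P: nullable alternative(s) P → B B; FOLLOW(P) = { $, ',', 'd' }
  P → P d: FIRST \ {ε} = { ',', 'd' } — overlaps FOLLOW(P) on { ',', 'd' }: CONFLICT
  P → B B: FIRST \ {ε} = { ',', 'd' } — this is the only nullable alternative, skip

So the grammar has 3 FIRST/FOLLOW conflicts (marked CONFLICT above).

Answer: Yes. P → P d with FOLLOW(P) on { ',', 'd' }; B → P d with FOLLOW(B) on { ',', 'd' }; B → ',' with FOLLOW(B) on { ',' }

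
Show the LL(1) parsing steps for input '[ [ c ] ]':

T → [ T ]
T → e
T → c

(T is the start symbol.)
LL(1) parsing maintains a stack (initially the start symbol over $) and the input. At each step: if the stack top is a terminal, match it against the current input token; if it is a non-terminal N, replace it with the RHS of M[N, lookahead] (the unique production whose predict set contains the lookahead).

Stack is shown with the top on the left.

Stack      Input        Action
------------------------------
T $        [ [ c ] ] $  output T → [ T ]
[ T ] $    [ [ c ] ] $  match '['
T ] $      [ c ] ] $    output T → [ T ]
[ T ] ] $  [ c ] ] $    match '['
T ] ] $    c ] ] $      output T → c
c ] ] $    c ] ] $      match 'c'
] ] $      ] ] $        match ']'
] $        ] $          match ']'
$          $            accept

The string is accepted.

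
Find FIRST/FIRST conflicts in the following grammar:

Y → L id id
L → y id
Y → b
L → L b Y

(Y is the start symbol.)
Yes. L → y id / L → L b Y on { 'y' }

FIRST sets of the non-terminals at (or reachable through a nullable prefix from) the front of some alternative:
  FIRST(L) = { 'y' }

Productions for Y:
  Y → L id id: FIRST = { 'y' }
  Y → b: FIRST = { 'b' }
Productions for L:
  L → y id: FIRST = { 'y' }
  L → L b Y: FIRST = { 'y' }

Conflict for L: L → y id and L → L b Y
  Overlap: { 'y' }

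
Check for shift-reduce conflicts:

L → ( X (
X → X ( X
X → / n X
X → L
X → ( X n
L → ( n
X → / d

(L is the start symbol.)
A shift-reduce conflict occurs when an LR(0) state has both:
  - a complete (reduce) item [A → α .] (dot at the end), and
  - a shift item [B → β . c γ] (dot before a terminal).

Augment with L' → L and build the canonical LR(0) collection (I0 = CLOSURE({[L' → . L]}), then GOTO on every symbol after a dot until no new states appear). It has 16 states:
  I0: { [L → . ( X (], [L → . ( n], [L' → . L] }  — shift
  I1: { [L → ( . X (], [L → ( . n], [L → . ( X (], [L → . ( n], [X → . ( X n], [X → . / d], [X → . / n X], [X → . L], [X → . X ( X] }  — shift
  I2: { [L' → L .] }  — accept
  I3: { [L → ( . X (], [L → ( . n], [L → . ( X (], [L → . ( n], [X → ( . X n], [X → . ( X n], [X → . / d], [X → . / n X], [X → . L], [X → . X ( X] }  — shift
  I4: { [X → / . d], [X → / . n X] }  — shift
  I5: { [X → L .] }  — reduce
  I6: { [L → ( X . (], [X → X . ( X] }  — shift
  I7: { [L → ( n .] }  — reduce
  I8: { [L → ( X ( .], [L → . ( X (], [L → . ( n], [X → . ( X n], [X → . / d], [X → . / n X], [X → . L], [X → . X ( X], [X → X ( . X] }  — shift, reduce
  I9: { [X → X ( X .], [X → X . ( X] }  — shift, reduce
  I10: { [L → . ( X (], [L → . ( n], [X → . ( X n], [X → . / d], [X → . / n X], [X → . L], [X → . X ( X], [X → X ( . X] }  — shift
  I11: { [X → / d .] }  — reduce
  I12: { [L → . ( X (], [L → . ( n], [X → . ( X n], [X → . / d], [X → . / n X], [X → . L], [X → . X ( X], [X → / n . X] }  — shift
  I13: { [X → / n X .], [X → X . ( X] }  — shift, reduce
  I14: { [L → ( X . (], [X → ( X . n], [X → X . ( X] }  — shift
  I15: { [X → ( X n .] }  — reduce

I8 contains reduce item [L → ( X ( .] and shift items [L → . ( X (], [L → . ( n], [X → . ( X n], [X → . / d], [X → . / n X] — shift-reduce conflict.
I9 contains reduce item [X → X ( X .] and shift item [X → X . ( X] — shift-reduce conflict.
I13 contains reduce item [X → / n X .] and shift item [X → X . ( X] — shift-reduce conflict.

Answer: Yes — I8: [L → ( X ( .] vs [L → . ( X (]; I9: [X → X ( X .] vs [X → X . ( X]; I13: [X → / n X .] vs [X → X . ( X]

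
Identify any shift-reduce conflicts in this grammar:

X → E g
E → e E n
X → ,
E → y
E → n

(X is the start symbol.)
Augment with X' → X and build the canonical LR(0) collection (I0 = CLOSURE({[X' → . X]}), then GOTO on every symbol after a dot until no new states appear). It has 10 states:
  I0: { [E → . e E n], [E → . n], [E → . y], [X → . ,], [X → . E g], [X' → . X] }  — shift
  I1: { [X → , .] }  — reduce
  I2: { [X → E . g] }  — shift
  I3: { [X' → X .] }  — accept
  I4: { [E → . e E n], [E → . n], [E → . y], [E → e . E n] }  — shift
  I5: { [E → n .] }  — reduce
  I6: { [E → y .] }  — reduce
  I7: { [E → e E . n] }  — shift
  I8: { [E → e E n .] }  — reduce
  I9: { [X → E g .] }  — reduce

No state contains both a complete item and a shift item.

Answer: No shift-reduce conflicts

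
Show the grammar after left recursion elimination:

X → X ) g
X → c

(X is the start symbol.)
X is directly left-recursive. The standard transformation for
  A → A α₁ | ... | A α_m | β₁ | ... | β_n
is
  A  → β₁ A' | ... | β_n A'
  A' → α₁ A' | ... | α_m A' | ε

X → c becomes X → c X'
X → X ) g becomes X' → ) g X'
Add X' → ε

Resulting grammar:
X → c X'
X' → ) g X'
X' → ε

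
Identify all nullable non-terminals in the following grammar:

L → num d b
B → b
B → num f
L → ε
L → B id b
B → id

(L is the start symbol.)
{ 'L' }

A non-terminal is nullable if it can derive ε (the empty string): either it has an ε-production, or it has a production whose right-hand side consists entirely of nullable non-terminals.

ε-productions: L → ε
So L is immediately nullable.
No further non-terminal can be added: every production for the remaining non-terminals contains a terminal or a non-nullable non-terminal.
Nullable = { 'L' }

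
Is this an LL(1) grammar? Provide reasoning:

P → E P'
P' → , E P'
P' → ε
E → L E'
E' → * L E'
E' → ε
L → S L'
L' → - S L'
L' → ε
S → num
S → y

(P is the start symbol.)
Yes, the grammar is LL(1).

A grammar is LL(1) if for each non-terminal N with multiple productions, the predict sets of those productions are pairwise disjoint, where PREDICT(N → α) = (FIRST(α) \ {ε}) ∪ (FOLLOW(N) if α ⇒* ε).

Relevant sets:
  FOLLOW(P') = { $ }
  FOLLOW(E') = { $, ',' }
  FOLLOW(L') = { $, '*', ',' }

For P':
  PREDICT(P' → ',' E P') = { ',' }
  PREDICT(P' → ε) = { $ }
For E':
  PREDICT(E' → '*' L E') = { '*' }
  PREDICT(E' → ε) = { $, ',' }
For L':
  PREDICT(L' → '-' S L') = { '-' }
  PREDICT(L' → ε) = { $, '*', ',' }
For S:
  PREDICT(S → num) = { 'num' }
  PREDICT(S → y) = { 'y' }
P, E, L have a single production, so nothing to check there.

All predict sets are disjoint. The grammar IS LL(1).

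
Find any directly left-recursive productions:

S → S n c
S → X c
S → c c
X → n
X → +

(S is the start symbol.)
S → S n c: LEFT RECURSIVE (starts with S)
S → X c: starts with X
S → c c: starts with c
X → n: starts with n
X → +: starts with '+'

The grammar has direct left recursion on: S.

Answer: Yes, S is left-recursive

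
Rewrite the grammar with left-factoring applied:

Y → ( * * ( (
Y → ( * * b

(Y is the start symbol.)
Y → ( * * Y'
Y' → ( (
Y' → b

Left-factoring transforms A → αβ₁ | αβ₂ into A → αA' and A' → β₁ | β₂
(α is the longest common prefix among the alternatives). Repeat until
no nonterminal has two alternatives with a common prefix.

Round 1: Y has alternatives sharing prefix '( * *'. Introduce Y': Y → ( * * Y'
  Add: Y' → ( (
  Add: Y' → b

No remaining common prefixes — done.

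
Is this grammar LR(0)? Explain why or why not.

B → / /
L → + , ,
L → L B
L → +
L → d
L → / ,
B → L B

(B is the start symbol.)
No. Shift-reduce conflict between [L → + .] and [L → + . , ,]

A grammar is LR(0) if no state in the canonical LR(0) collection has:
  - both a shift item (dot before a terminal) and a complete item (shift-reduce conflict), or
  - two or more complete items (reduce-reduce conflict; the accept item [B' → B .] counts as a complete item here).

Augment with B' → B and build the canonical LR(0) collection (I0 = CLOSURE({[B' → . B]}), then GOTO on every symbol after a dot until no new states appear). It has 11 states:
  I0: { [B → . / /], [B → . L B], [B' → . B], [L → . + , ,], [L → . +], [L → . / ,], [L → . L B], [L → . d] }  — shift
  I1: { [L → + . , ,], [L → + .] }  — shift, reduce
  I2: { [B → / . /], [L → / . ,] }  — shift
  I3: { [B' → B .] }  — accept
  I4: { [B → . / /], [B → . L B], [B → L . B], [L → . + , ,], [L → . +], [L → . / ,], [L → . L B], [L → . d], [L → L . B] }  — shift
  I5: { [L → d .] }  — reduce
  I6: { [B → L B .], [L → L B .] }  — 2 reduces
  I7: { [L → / , .] }  — reduce
  I8: { [B → / / .] }  — reduce
  I9: { [L → + , . ,] }  — shift
  I10: { [L → + , , .] }  — reduce

Conflict in state I1:
  Shift-reduce conflict between [L → + .] and [L → + . , ,]
So the grammar is NOT LR(0).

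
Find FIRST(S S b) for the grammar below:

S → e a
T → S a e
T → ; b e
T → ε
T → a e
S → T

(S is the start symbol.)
{ ';', 'a', 'b', 'e' }

FIRST sets of the non-terminals involved (from the grammar, by fixed-point iteration):
  FIRST(S) = { ';', 'a', 'e', ε }

To compute FIRST(S S b), process the symbols left to right:
Symbol S is a non-terminal. Add FIRST(S) \ {ε} = { ';', 'a', 'e' }
S is nullable (ε ∈ FIRST(S)), continue to the next symbol.
Symbol S is a non-terminal. Add FIRST(S) \ {ε} = { ';', 'a', 'e' }
S is nullable (ε ∈ FIRST(S)), continue to the next symbol.
Symbol b is a terminal. Add 'b' and stop.
FIRST(S S b) = { ';', 'a', 'b', 'e' }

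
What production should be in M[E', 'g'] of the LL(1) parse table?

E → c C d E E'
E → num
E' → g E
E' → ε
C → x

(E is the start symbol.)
To find M[E', 'g'], we find productions for E' where 'g' is in the predict set (PREDICT(N → α) = (FIRST(α) \ {ε}) ∪ (FOLLOW(N) if α ⇒* ε)).

Relevant sets:
  FOLLOW(E') = { $, 'g' }

E' → g E: PREDICT = { 'g' }
  'g' is in predict set, so this production goes in M[E', 'g']
E' → ε: PREDICT = { $, 'g' }
  'g' is in predict set, so this production goes in M[E', 'g']

M[E', 'g'] = E' → g E, E' → ε  (a multiply-defined cell — the grammar is not LL(1))

Answer: E' → g E, E' → ε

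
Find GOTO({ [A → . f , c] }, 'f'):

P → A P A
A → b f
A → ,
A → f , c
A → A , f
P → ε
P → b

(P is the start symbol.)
GOTO(I, 'f') = CLOSURE({ [A → αX.β] : [A → α.Xβ] ∈ I, X = 'f' })

Items with dot before 'f', with the dot advanced:
  [A → . f , c] → [A → f . , c]
Closure adds nothing (no advanced item has the dot before a non-terminal).

GOTO = { [A → f . , c] }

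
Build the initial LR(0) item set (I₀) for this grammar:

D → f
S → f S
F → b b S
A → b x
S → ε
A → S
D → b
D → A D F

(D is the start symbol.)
First, augment the grammar with D' → D
I₀ = CLOSURE({ [D' → . D] }):
  [D' → . D] has the dot before D: add [D → . f], [D → . b], [D → . A D F]
  [D → . A D F] has the dot before A: add [A → . b x], [A → . S]
  [A → . S] has the dot before S: add [S → . f S], [S → .]
No further items can be added.

I₀ = { [A → . S], [A → . b x], [D → . A D F], [D → . b], [D → . f], [D' → . D], [S → . f S], [S → .] }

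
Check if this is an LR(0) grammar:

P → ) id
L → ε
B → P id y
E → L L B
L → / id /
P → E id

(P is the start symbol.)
No. Shift-reduce conflict between [L → .] and [L → . / id /]

Augment with P' → P and build the canonical LR(0) collection (I0 = CLOSURE({[P' → . P]}), then GOTO on every symbol after a dot until no new states appear). It has 15 states:
  I0: { [E → . L L B], [L → . / id /], [L → .], [P → . ) id], [P → . E id], [P' → . P] }  — shift, reduce
  I1: { [P → ) . id] }  — shift
  I2: { [L → / . id /] }  — shift
  I3: { [P → E . id] }  — shift
  I4: { [E → L . L B], [L → . / id /], [L → .] }  — shift, reduce
  I5: { [P' → P .] }  — accept
  I6: { [B → . P id y], [E → . L L B], [E → L L . B], [L → . / id /], [L → .], [P → . ) id], [P → . E id] }  — shift, reduce
  I7: { [E → L L B .] }  — reduce
  I8: { [B → P . id y] }  — shift
  I9: { [B → P id . y] }  — shift
  I10: { [B → P id y .] }  — reduce
  I11: { [P → E id .] }  — reduce
  I12: { [L → / id . /] }  — shift
  I13: { [L → / id / .] }  — reduce
  I14: { [P → ) id .] }  — reduce

Conflict in state I0:
  Shift-reduce conflict between [L → .] and [L → . / id /]
So the grammar is NOT LR(0).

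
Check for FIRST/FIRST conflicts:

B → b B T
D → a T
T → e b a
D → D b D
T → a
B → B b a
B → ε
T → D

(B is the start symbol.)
Yes. B → b B T / B → B b a on { 'b' }; D → a T / D → D b D on { 'a' }; T → a / T → D on { 'a' }

A FIRST/FIRST conflict occurs when two productions N → α and N → β for the same non-terminal have FIRST(α) ∩ FIRST(β) ≠ ∅ (with ε ∈ FIRST of a nullable right-hand side, so two nullable alternatives also conflict).

FIRST sets of the non-terminals at (or reachable through a nullable prefix from) the front of some alternative:
  FIRST(B) = { 'b', ε }
  FIRST(D) = { 'a' }

Productions for B:
  B → b B T: FIRST = { 'b' }
  B → B b a: FIRST = { 'b' }
  B → ε: FIRST = { ε }
Productions for D:
  D → a T: FIRST = { 'a' }
  D → D b D: FIRST = { 'a' }
Productions for T:
  T → e b a: FIRST = { 'e' }
  T → a: FIRST = { 'a' }
  T → D: FIRST = { 'a' }

Conflict for B: B → b B T and B → B b a
  Overlap: { 'b' }
Conflict for D: D → a T and D → D b D
  Overlap: { 'a' }
Conflict for T: T → a and T → D
  Overlap: { 'a' }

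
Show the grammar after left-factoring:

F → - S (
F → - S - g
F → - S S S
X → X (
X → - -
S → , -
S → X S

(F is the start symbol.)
F → - S F'
F' → (
F' → - g
F' → S S
X → X (
X → - -
S → , -
S → X S

Left-factoring transforms A → αβ₁ | αβ₂ into A → αA' and A' → β₁ | β₂
(α is the longest common prefix among the alternatives). Repeat until
no nonterminal has two alternatives with a common prefix.

Round 1: F has alternatives sharing prefix '- S'. Introduce F': F → - S F'
  Add: F' → (
  Add: F' → - g
  Add: F' → S S

No remaining common prefixes — done.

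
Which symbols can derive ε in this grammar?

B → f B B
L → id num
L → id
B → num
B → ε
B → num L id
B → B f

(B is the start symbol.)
{ 'B' }

ε-productions: B → ε
So B is immediately nullable.
No further non-terminal can be added: every production for the remaining non-terminals contains a terminal or a non-nullable non-terminal.
Nullable = { 'B' }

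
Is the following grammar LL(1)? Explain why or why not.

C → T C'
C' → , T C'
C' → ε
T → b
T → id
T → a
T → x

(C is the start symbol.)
Relevant sets:
  FOLLOW(C') = { $ }

For C':
  PREDICT(C' → ',' T C') = { ',' }
  PREDICT(C' → ε) = { $ }
For T:
  PREDICT(T → b) = { 'b' }
  PREDICT(T → id) = { 'id' }
  PREDICT(T → a) = { 'a' }
  PREDICT(T → x) = { 'x' }
C has a single production, so nothing to check there.

All predict sets are disjoint. The grammar IS LL(1).

Answer: Yes, the grammar is LL(1).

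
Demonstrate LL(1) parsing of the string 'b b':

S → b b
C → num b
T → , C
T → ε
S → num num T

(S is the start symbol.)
LL(1) parsing maintains a stack (initially the start symbol over $) and the input. At each step: if the stack top is a terminal, match it against the current input token; if it is a non-terminal N, replace it with the RHS of M[N, lookahead] (the unique production whose predict set contains the lookahead).

Stack is shown with the top on the left.

Stack  Input  Action
--------------------
S $    b b $  output S → b b
b b $  b b $  match 'b'
b $    b $    match 'b'
$      $      accept

The string is accepted.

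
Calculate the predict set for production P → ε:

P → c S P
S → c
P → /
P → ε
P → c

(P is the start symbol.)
PREDICT(P → ε) = (FIRST(RHS) \ {ε}) ∪ (FOLLOW(P) if ε ∈ FIRST(RHS), i.e. RHS ⇒* ε)
The right-hand side is ε (FIRST(ε) = { ε }), so the predict set is FOLLOW(P) = { $ }
PREDICT(P → ε) = { $ }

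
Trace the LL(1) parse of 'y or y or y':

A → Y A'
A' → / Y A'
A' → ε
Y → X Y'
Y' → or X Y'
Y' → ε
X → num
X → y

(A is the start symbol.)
LL(1) parsing maintains a stack (initially the start symbol over $) and the input. At each step: if the stack top is a terminal, match it against the current input token; if it is a non-terminal N, replace it with the RHS of M[N, lookahead] (the unique production whose predict set contains the lookahead).

Stack is shown with the top on the left.

Stack         Input          Action
-----------------------------------
A $           y or y or y $  output A → Y A'
Y A' $        y or y or y $  output Y → X Y'
X Y' A' $     y or y or y $  output X → y
y Y' A' $     y or y or y $  match 'y'
Y' A' $       or y or y $    output Y' → or X Y'
or X Y' A' $  or y or y $    match 'or'
X Y' A' $     y or y $       output X → y
y Y' A' $     y or y $       match 'y'
Y' A' $       or y $         output Y' → or X Y'
or X Y' A' $  or y $         match 'or'
X Y' A' $     y $            output X → y
y Y' A' $     y $            match 'y'
Y' A' $       $              output Y' → ε
A' $          $              output A' → ε
$             $              accept

The string is accepted.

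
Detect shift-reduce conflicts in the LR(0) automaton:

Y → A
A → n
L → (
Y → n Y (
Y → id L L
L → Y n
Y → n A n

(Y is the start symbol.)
Yes — I4: [A → n .] vs [A → . n]; I5: [Y → A .] vs [Y → n A . n]

A shift-reduce conflict occurs when an LR(0) state has both:
  - a complete (reduce) item [A → α .] (dot at the end), and
  - a shift item [B → β . c γ] (dot before a terminal).

Augment with Y' → Y and build the canonical LR(0) collection (I0 = CLOSURE({[Y' → . Y]}), then GOTO on every symbol after a dot until no new states appear). It has 14 states:
  I0: { [A → . n], [Y → . A], [Y → . id L L], [Y → . n A n], [Y → . n Y (], [Y' → . Y] }  — shift
  I1: { [Y → A .] }  — reduce
  I2: { [Y' → Y .] }  — accept
  I3: { [A → . n], [L → . (], [L → . Y n], [Y → . A], [Y → . id L L], [Y → . n A n], [Y → . n Y (], [Y → id . L L] }  — shift
  I4: { [A → . n], [A → n .], [Y → . A], [Y → . id L L], [Y → . n A n], [Y → . n Y (], [Y → n . A n], [Y → n . Y (] }  — shift, reduce
  I5: { [Y → A .], [Y → n A . n] }  — shift, reduce
  I6: { [Y → n Y . (] }  — shift
  I7: { [Y → n Y ( .] }  — reduce
  I8: { [Y → n A n .] }  — reduce
  I9: { [L → ( .] }  — reduce
  I10: { [A → . n], [L → . (], [L → . Y n], [Y → . A], [Y → . id L L], [Y → . n A n], [Y → . n Y (], [Y → id L . L] }  — shift
  I11: { [L → Y . n] }  — shift
  I12: { [L → Y n .] }  — reduce
  I13: { [Y → id L L .] }  — reduce

I4 contains reduce item [A → n .] and shift items [A → . n], [Y → . id L L], [Y → . n A n], [Y → . n Y (] — shift-reduce conflict.
I5 contains reduce item [Y → A .] and shift item [Y → n A . n] — shift-reduce conflict.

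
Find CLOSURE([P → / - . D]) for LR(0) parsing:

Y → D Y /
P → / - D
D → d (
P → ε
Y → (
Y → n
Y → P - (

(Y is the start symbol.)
{ [D → . d (], [P → / - . D] }

To compute CLOSURE, for each item [A → α.Bβ] where B is a non-terminal, add [B → .γ] for all productions B → γ; repeat for the newly added items until nothing changes.

Start with: [P → / - . D]
  [P → / - . D] has the dot before D: add [D → . d (]
No further items can be added.

CLOSURE = { [D → . d (], [P → / - . D] }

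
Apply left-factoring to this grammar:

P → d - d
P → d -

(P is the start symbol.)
P → d - P'
P' → d
P' → ε

Left-factoring transforms A → αβ₁ | αβ₂ into A → αA' and A' → β₁ | β₂
(α is the longest common prefix among the alternatives). Repeat until
no nonterminal has two alternatives with a common prefix.

Round 1: P has alternatives sharing prefix 'd -'. Introduce P': P → d - P'
  Add: P' → d
  Add: P' → ε

No remaining common prefixes — done.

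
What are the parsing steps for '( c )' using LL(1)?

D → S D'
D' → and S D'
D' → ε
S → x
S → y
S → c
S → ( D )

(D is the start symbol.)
Stack is shown with the top on the left.

Stack        Input    Action
----------------------------
D $          ( c ) $  output D → S D'
S D' $       ( c ) $  output S → ( D )
( D ) D' $   ( c ) $  match '('
D ) D' $     c ) $    output D → S D'
S D' ) D' $  c ) $    output S → c
c D' ) D' $  c ) $    match 'c'
D' ) D' $    ) $      output D' → ε
) D' $       ) $      match ')'
D' $         $        output D' → ε
$            $        accept

The string is accepted.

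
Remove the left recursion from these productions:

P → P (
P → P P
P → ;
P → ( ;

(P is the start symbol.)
P → ; P'
P → ( ; P'
P' → ( P'
P' → P P'
P' → ε

P is directly left-recursive. The standard transformation for
  A → A α₁ | ... | A α_m | β₁ | ... | β_n
is
  A  → β₁ A' | ... | β_n A'
  A' → α₁ A' | ... | α_m A' | ε

P → ; becomes P → ; P'
P → ( ; becomes P → ( ; P'
P → P ( becomes P' → ( P'
P → P P becomes P' → P P'
Add P' → ε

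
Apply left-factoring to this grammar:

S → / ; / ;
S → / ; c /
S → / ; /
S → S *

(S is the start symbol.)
S → / ; S'
S' → / S''
S'' → ;
S'' → ε
S' → c /
S → S *

Left-factoring transforms A → αβ₁ | αβ₂ into A → αA' and A' → β₁ | β₂
(α is the longest common prefix among the alternatives). Repeat until
no nonterminal has two alternatives with a common prefix.

Round 1: S has alternatives sharing prefix '/ ;'. Introduce S': S → / ; S'
  Add: S' → / ;
  Add: S' → c /
  Add: S' → /

Round 2: S' has alternatives sharing prefix '/'. Introduce S'': S' → / S''
  Add: S'' → ;
  Add: S'' → ε

No remaining common prefixes — done.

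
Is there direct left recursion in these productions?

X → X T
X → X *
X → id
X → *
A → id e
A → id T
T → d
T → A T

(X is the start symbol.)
Yes, X is left-recursive

X → X T: LEFT RECURSIVE (starts with X)
X → X *: LEFT RECURSIVE (starts with X)
X → id: starts with id
X → *: starts with '*'
A → id e: starts with id
A → id T: starts with id
T → d: starts with d
T → A T: starts with A

The grammar has direct left recursion on: X.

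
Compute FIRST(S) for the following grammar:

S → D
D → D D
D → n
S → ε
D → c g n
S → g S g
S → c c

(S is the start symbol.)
FIRST sets of the other non-terminals involved (by the same procedure, iterated to a fixed point):
  FIRST(D) = { 'c', 'n' }

From S → D:
  - D is a non-terminal: add FIRST(D) \ {ε} = { 'c', 'n' }
    D is not nullable, so stop
From S → ε:
  - ε-production, so ε ∈ FIRST(S)
From S → g S g:
  - g is a terminal: add 'g' and stop
From S → c c:
  - c is a terminal: add 'c' and stop

Collecting: FIRST(S) = { 'c', 'g', 'n', ε }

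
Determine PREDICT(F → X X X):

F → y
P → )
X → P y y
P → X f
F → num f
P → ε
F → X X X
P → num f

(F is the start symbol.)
PREDICT(F → X X X) = (FIRST(RHS) \ {ε}) ∪ (FOLLOW(F) if ε ∈ FIRST(RHS), i.e. RHS ⇒* ε)
FIRST(X) = { ')', 'num', 'y' }
FIRST(X X X) = { ')', 'num', 'y' }
ε ∉ FIRST(X X X), so FOLLOW(F) is not added.
PREDICT(F → X X X) = { ')', 'num', 'y' }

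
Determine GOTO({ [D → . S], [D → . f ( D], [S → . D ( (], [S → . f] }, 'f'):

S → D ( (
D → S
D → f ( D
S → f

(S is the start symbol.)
{ [D → f . ( D], [S → f .] }

GOTO(I, 'f') = CLOSURE({ [A → αX.β] : [A → α.Xβ] ∈ I, X = 'f' })

Items with dot before 'f', with the dot advanced:
  [D → . f ( D] → [D → f . ( D]
  [S → . f] → [S → f .]
Closure adds nothing (no advanced item has the dot before a non-terminal).

GOTO = { [D → f . ( D], [S → f .] }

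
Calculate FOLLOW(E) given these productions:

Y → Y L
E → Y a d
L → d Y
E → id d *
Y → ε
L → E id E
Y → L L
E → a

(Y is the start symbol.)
To compute FOLLOW(E), find every occurrence of E on a right-hand side N → α E β: add FIRST(β) \ {ε}, and if β is empty or nullable also add FOLLOW(N). Iterate to a fixed point.

In L → E id E: E is followed by id E, add FIRST(id E) \ {ε} = { 'id' }
In L → E id E: E is at the end, add FOLLOW(L)

The FOLLOW sets referred to above (computed the same way, to a fixed point):
  FOLLOW(L) = { $, 'a', 'd', 'id' }

Taking the union: FOLLOW(E) = { $, 'a', 'd', 'id' }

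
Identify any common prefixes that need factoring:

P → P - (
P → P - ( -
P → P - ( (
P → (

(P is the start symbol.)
Left-factoring is needed when two productions for the same non-terminal
share a common prefix on the right-hand side.

Productions for P:
  P → P - (
  P → P - ( -
  P → P - ( (
  P → (

Found common prefix 'P - (' in productions for P

Answer: Yes, P has productions with common prefix 'P - ('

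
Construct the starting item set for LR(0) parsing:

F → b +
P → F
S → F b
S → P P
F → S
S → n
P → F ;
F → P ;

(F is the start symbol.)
First, augment the grammar with F' → F
I₀ = CLOSURE({ [F' → . F] }):
  [F' → . F] has the dot before F: add [F → . b +], [F → . S], [F → . P ;]
  [F → . S] has the dot before S: add [S → . F b], [S → . P P], [S → . n]
  [F → . P ;] has the dot before P: add [P → . F], [P → . F ;]
No further items can be added.

I₀ = { [F → . P ;], [F → . S], [F → . b +], [F' → . F], [P → . F ;], [P → . F], [S → . F b], [S → . P P], [S → . n] }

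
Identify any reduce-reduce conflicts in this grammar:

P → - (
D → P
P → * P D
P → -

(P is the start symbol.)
No reduce-reduce conflicts

A reduce-reduce conflict occurs when an LR(0) state has two complete items [A → α .] and [B → β .] — both call for a reduction, and with no lookahead the parser cannot choose between them.

Augment with P' → P and build the canonical LR(0) collection (I0 = CLOSURE({[P' → . P]}), then GOTO on every symbol after a dot until no new states appear). It has 8 states:
  I0: { [P → . * P D], [P → . - (], [P → . -], [P' → . P] }  — shift
  I1: { [P → * . P D], [P → . * P D], [P → . - (], [P → . -] }  — shift
  I2: { [P → - . (], [P → - .] }  — shift, reduce
  I3: { [P' → P .] }  — accept
  I4: { [P → - ( .] }  — reduce
  I5: { [D → . P], [P → * P . D], [P → . * P D], [P → . - (], [P → . -] }  — shift
  I6: { [P → * P D .] }  — reduce
  I7: { [D → P .] }  — reduce

No state contains more than one complete item.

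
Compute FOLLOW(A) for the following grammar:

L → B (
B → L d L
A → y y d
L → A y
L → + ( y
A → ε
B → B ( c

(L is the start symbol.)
To compute FOLLOW(A), find every occurrence of A on a right-hand side N → α A β: add FIRST(β) \ {ε}, and if β is empty or nullable also add FOLLOW(N). Iterate to a fixed point.

In L → A y: A is followed by y, add FIRST(y) \ {ε} = { 'y' }

Taking the union: FOLLOW(A) = { 'y' }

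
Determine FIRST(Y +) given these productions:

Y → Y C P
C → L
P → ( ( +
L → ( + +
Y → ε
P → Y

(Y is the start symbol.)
FIRST sets of the non-terminals involved (from the grammar, by fixed-point iteration):
  FIRST(Y) = { '(', ε }

To compute FIRST(Y +), process the symbols left to right:
Symbol Y is a non-terminal. Add FIRST(Y) \ {ε} = { '(' }
Y is nullable (ε ∈ FIRST(Y)), continue to the next symbol.
Symbol + is a terminal. Add '+' and stop.
FIRST(Y +) = { '(', '+' }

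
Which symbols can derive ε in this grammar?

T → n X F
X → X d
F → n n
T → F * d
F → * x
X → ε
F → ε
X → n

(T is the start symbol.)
A non-terminal is nullable if it can derive ε (the empty string): either it has an ε-production, or it has a production whose right-hand side consists entirely of nullable non-terminals.

ε-productions: X → ε, F → ε
So X, F are immediately nullable.
No further non-terminal can be added: every production for the remaining non-terminals contains a terminal or a non-nullable non-terminal.
Nullable = { 'F', 'X' }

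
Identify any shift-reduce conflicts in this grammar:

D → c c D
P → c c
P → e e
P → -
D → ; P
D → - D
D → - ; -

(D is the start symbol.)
A shift-reduce conflict occurs when an LR(0) state has both:
  - a complete (reduce) item [A → α .] (dot at the end), and
  - a shift item [B → β . c γ] (dot before a terminal).

Augment with D' → D and build the canonical LR(0) collection (I0 = CLOSURE({[D' → . D]}), then GOTO on every symbol after a dot until no new states appear). It has 16 states:
  I0: { [D → . - ; -], [D → . - D], [D → . ; P], [D → . c c D], [D' → . D] }  — shift
  I1: { [D → - . ; -], [D → - . D], [D → . - ; -], [D → . - D], [D → . ; P], [D → . c c D] }  — shift
  I2: { [D → ; . P], [P → . -], [P → . c c], [P → . e e] }  — shift
  I3: { [D' → D .] }  — accept
  I4: { [D → c . c D] }  — shift
  I5: { [D → . - ; -], [D → . - D], [D → . ; P], [D → . c c D], [D → c c . D] }  — shift
  I6: { [D → c c D .] }  — reduce
  I7: { [P → - .] }  — reduce
  I8: { [D → ; P .] }  — reduce
  I9: { [P → c . c] }  — shift
  I10: { [P → e . e] }  — shift
  I11: { [P → e e .] }  — reduce
  I12: { [P → c c .] }  — reduce
  I13: { [D → - ; . -], [D → ; . P], [P → . -], [P → . c c], [P → . e e] }  — shift
  I14: { [D → - D .] }  — reduce
  I15: { [D → - ; - .], [P → - .] }  — 2 reduces

No state contains both a complete item and a shift item.

Answer: No shift-reduce conflicts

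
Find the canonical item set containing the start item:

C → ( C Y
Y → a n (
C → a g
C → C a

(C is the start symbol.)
{ [C → . ( C Y], [C → . C a], [C → . a g], [C' → . C] }

First, augment the grammar with C' → C
I₀ = CLOSURE({ [C' → . C] }):
  [C' → . C] has the dot before C: add [C → . ( C Y], [C → . a g], [C → . C a]
No further items can be added.

I₀ = { [C → . ( C Y], [C → . C a], [C → . a g], [C' → . C] }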